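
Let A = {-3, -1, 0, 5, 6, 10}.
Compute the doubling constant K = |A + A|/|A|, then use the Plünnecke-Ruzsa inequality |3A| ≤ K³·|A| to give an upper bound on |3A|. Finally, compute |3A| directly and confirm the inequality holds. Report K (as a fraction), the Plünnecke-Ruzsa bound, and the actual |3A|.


|A| = 6.
Step 1: Compute A + A by enumerating all 36 pairs.
A + A = {-6, -4, -3, -2, -1, 0, 2, 3, 4, 5, 6, 7, 9, 10, 11, 12, 15, 16, 20}, so |A + A| = 19.
Step 2: Doubling constant K = |A + A|/|A| = 19/6 = 19/6 ≈ 3.1667.
Step 3: Plünnecke-Ruzsa gives |3A| ≤ K³·|A| = (3.1667)³ · 6 ≈ 190.5278.
Step 4: Compute 3A = A + A + A directly by enumerating all triples (a,b,c) ∈ A³; |3A| = 34.
Step 5: Check 34 ≤ 190.5278? Yes ✓.

K = 19/6, Plünnecke-Ruzsa bound K³|A| ≈ 190.5278, |3A| = 34, inequality holds.


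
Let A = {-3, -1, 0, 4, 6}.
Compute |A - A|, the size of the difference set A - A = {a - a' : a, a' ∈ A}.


A - A = {a - a' : a, a' ∈ A}; |A| = 5.
Bounds: 2|A|-1 ≤ |A - A| ≤ |A|² - |A| + 1, i.e. 9 ≤ |A - A| ≤ 21.
Note: 0 ∈ A - A always (from a - a). The set is symmetric: if d ∈ A - A then -d ∈ A - A.
Enumerate nonzero differences d = a - a' with a > a' (then include -d):
Positive differences: {1, 2, 3, 4, 5, 6, 7, 9}
Full difference set: {0} ∪ (positive diffs) ∪ (negative diffs).
|A - A| = 1 + 2·8 = 17 (matches direct enumeration: 17).

|A - A| = 17


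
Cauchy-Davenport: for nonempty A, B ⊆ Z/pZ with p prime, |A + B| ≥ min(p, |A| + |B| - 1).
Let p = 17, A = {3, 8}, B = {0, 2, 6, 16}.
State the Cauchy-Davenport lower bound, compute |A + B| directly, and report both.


Cauchy-Davenport: |A + B| ≥ min(p, |A| + |B| - 1) for A, B nonempty in Z/pZ.
|A| = 2, |B| = 4, p = 17.
CD lower bound = min(17, 2 + 4 - 1) = min(17, 5) = 5.
Compute A + B mod 17 directly:
a = 3: 3+0=3, 3+2=5, 3+6=9, 3+16=2
a = 8: 8+0=8, 8+2=10, 8+6=14, 8+16=7
A + B = {2, 3, 5, 7, 8, 9, 10, 14}, so |A + B| = 8.
Verify: 8 ≥ 5? Yes ✓.

CD lower bound = 5, actual |A + B| = 8.


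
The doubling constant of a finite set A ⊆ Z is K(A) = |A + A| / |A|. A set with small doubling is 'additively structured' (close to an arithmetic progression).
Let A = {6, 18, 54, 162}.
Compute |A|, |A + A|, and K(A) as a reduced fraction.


|A| = 4.
Compute A + A by enumerating all 16 pairs.
A + A = {12, 24, 36, 60, 72, 108, 168, 180, 216, 324}, so |A + A| = 10.
K = |A + A| / |A| = 10/4 = 5/2 ≈ 2.5000.
Reference: AP of size 4 gives K = 7/4 ≈ 1.7500; a fully generic set of size 4 gives K ≈ 2.5000.

|A| = 4, |A + A| = 10, K = 10/4 = 5/2.


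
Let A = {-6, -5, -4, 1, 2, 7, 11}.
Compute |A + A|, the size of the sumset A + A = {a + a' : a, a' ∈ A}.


A + A = {a + a' : a, a' ∈ A}; |A| = 7.
General bounds: 2|A| - 1 ≤ |A + A| ≤ |A|(|A|+1)/2, i.e. 13 ≤ |A + A| ≤ 28.
Lower bound 2|A|-1 is attained iff A is an arithmetic progression.
Enumerate sums a + a' for a ≤ a' (symmetric, so this suffices):
a = -6: -6+-6=-12, -6+-5=-11, -6+-4=-10, -6+1=-5, -6+2=-4, -6+7=1, -6+11=5
a = -5: -5+-5=-10, -5+-4=-9, -5+1=-4, -5+2=-3, -5+7=2, -5+11=6
a = -4: -4+-4=-8, -4+1=-3, -4+2=-2, -4+7=3, -4+11=7
a = 1: 1+1=2, 1+2=3, 1+7=8, 1+11=12
a = 2: 2+2=4, 2+7=9, 2+11=13
a = 7: 7+7=14, 7+11=18
a = 11: 11+11=22
Distinct sums: {-12, -11, -10, -9, -8, -5, -4, -3, -2, 1, 2, 3, 4, 5, 6, 7, 8, 9, 12, 13, 14, 18, 22}
|A + A| = 23

|A + A| = 23


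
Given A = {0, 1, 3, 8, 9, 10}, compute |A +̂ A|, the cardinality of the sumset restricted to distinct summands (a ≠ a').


Restricted sumset: A +̂ A = {a + a' : a ∈ A, a' ∈ A, a ≠ a'}.
Equivalently, take A + A and drop any sum 2a that is achievable ONLY as a + a for a ∈ A (i.e. sums representable only with equal summands).
Enumerate pairs (a, a') with a < a' (symmetric, so each unordered pair gives one sum; this covers all a ≠ a'):
  0 + 1 = 1
  0 + 3 = 3
  0 + 8 = 8
  0 + 9 = 9
  0 + 10 = 10
  1 + 3 = 4
  1 + 8 = 9
  1 + 9 = 10
  1 + 10 = 11
  3 + 8 = 11
  3 + 9 = 12
  3 + 10 = 13
  8 + 9 = 17
  8 + 10 = 18
  9 + 10 = 19
Collected distinct sums: {1, 3, 4, 8, 9, 10, 11, 12, 13, 17, 18, 19}
|A +̂ A| = 12
(Reference bound: |A +̂ A| ≥ 2|A| - 3 for |A| ≥ 2, with |A| = 6 giving ≥ 9.)

|A +̂ A| = 12


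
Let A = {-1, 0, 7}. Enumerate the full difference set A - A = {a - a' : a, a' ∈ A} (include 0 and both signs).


A - A = {a - a' : a, a' ∈ A}.
Compute a - a' for each ordered pair (a, a'):
a = -1: -1--1=0, -1-0=-1, -1-7=-8
a = 0: 0--1=1, 0-0=0, 0-7=-7
a = 7: 7--1=8, 7-0=7, 7-7=0
Collecting distinct values (and noting 0 appears from a-a):
A - A = {-8, -7, -1, 0, 1, 7, 8}
|A - A| = 7

A - A = {-8, -7, -1, 0, 1, 7, 8}


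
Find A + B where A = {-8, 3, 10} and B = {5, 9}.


A + B = {a + b : a ∈ A, b ∈ B}.
Enumerate all |A|·|B| = 3·2 = 6 pairs (a, b) and collect distinct sums.
a = -8: -8+5=-3, -8+9=1
a = 3: 3+5=8, 3+9=12
a = 10: 10+5=15, 10+9=19
Collecting distinct sums: A + B = {-3, 1, 8, 12, 15, 19}
|A + B| = 6

A + B = {-3, 1, 8, 12, 15, 19}


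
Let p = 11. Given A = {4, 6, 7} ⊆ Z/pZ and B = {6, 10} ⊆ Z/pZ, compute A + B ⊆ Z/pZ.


Work in Z/11Z: reduce every sum a + b modulo 11.
Enumerate all 6 pairs:
a = 4: 4+6=10, 4+10=3
a = 6: 6+6=1, 6+10=5
a = 7: 7+6=2, 7+10=6
Distinct residues collected: {1, 2, 3, 5, 6, 10}
|A + B| = 6 (out of 11 total residues).

A + B = {1, 2, 3, 5, 6, 10}


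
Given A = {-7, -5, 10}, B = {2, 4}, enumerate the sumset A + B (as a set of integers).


A + B = {a + b : a ∈ A, b ∈ B}.
Enumerate all |A|·|B| = 3·2 = 6 pairs (a, b) and collect distinct sums.
a = -7: -7+2=-5, -7+4=-3
a = -5: -5+2=-3, -5+4=-1
a = 10: 10+2=12, 10+4=14
Collecting distinct sums: A + B = {-5, -3, -1, 12, 14}
|A + B| = 5

A + B = {-5, -3, -1, 12, 14}


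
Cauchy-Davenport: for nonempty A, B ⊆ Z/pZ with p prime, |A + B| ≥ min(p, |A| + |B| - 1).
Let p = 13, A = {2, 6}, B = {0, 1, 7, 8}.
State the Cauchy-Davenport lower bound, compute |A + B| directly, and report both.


Cauchy-Davenport: |A + B| ≥ min(p, |A| + |B| - 1) for A, B nonempty in Z/pZ.
|A| = 2, |B| = 4, p = 13.
CD lower bound = min(13, 2 + 4 - 1) = min(13, 5) = 5.
Compute A + B mod 13 directly:
a = 2: 2+0=2, 2+1=3, 2+7=9, 2+8=10
a = 6: 6+0=6, 6+1=7, 6+7=0, 6+8=1
A + B = {0, 1, 2, 3, 6, 7, 9, 10}, so |A + B| = 8.
Verify: 8 ≥ 5? Yes ✓.

CD lower bound = 5, actual |A + B| = 8.


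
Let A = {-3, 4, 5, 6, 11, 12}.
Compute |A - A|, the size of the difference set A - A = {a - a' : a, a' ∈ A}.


A - A = {a - a' : a, a' ∈ A}; |A| = 6.
Bounds: 2|A|-1 ≤ |A - A| ≤ |A|² - |A| + 1, i.e. 11 ≤ |A - A| ≤ 31.
Note: 0 ∈ A - A always (from a - a). The set is symmetric: if d ∈ A - A then -d ∈ A - A.
Enumerate nonzero differences d = a - a' with a > a' (then include -d):
Positive differences: {1, 2, 5, 6, 7, 8, 9, 14, 15}
Full difference set: {0} ∪ (positive diffs) ∪ (negative diffs).
|A - A| = 1 + 2·9 = 19 (matches direct enumeration: 19).

|A - A| = 19


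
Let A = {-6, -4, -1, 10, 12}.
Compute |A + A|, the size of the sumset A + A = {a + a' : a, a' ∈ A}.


A + A = {a + a' : a, a' ∈ A}; |A| = 5.
General bounds: 2|A| - 1 ≤ |A + A| ≤ |A|(|A|+1)/2, i.e. 9 ≤ |A + A| ≤ 15.
Lower bound 2|A|-1 is attained iff A is an arithmetic progression.
Enumerate sums a + a' for a ≤ a' (symmetric, so this suffices):
a = -6: -6+-6=-12, -6+-4=-10, -6+-1=-7, -6+10=4, -6+12=6
a = -4: -4+-4=-8, -4+-1=-5, -4+10=6, -4+12=8
a = -1: -1+-1=-2, -1+10=9, -1+12=11
a = 10: 10+10=20, 10+12=22
a = 12: 12+12=24
Distinct sums: {-12, -10, -8, -7, -5, -2, 4, 6, 8, 9, 11, 20, 22, 24}
|A + A| = 14

|A + A| = 14


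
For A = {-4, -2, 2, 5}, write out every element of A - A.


A - A = {a - a' : a, a' ∈ A}.
Compute a - a' for each ordered pair (a, a'):
a = -4: -4--4=0, -4--2=-2, -4-2=-6, -4-5=-9
a = -2: -2--4=2, -2--2=0, -2-2=-4, -2-5=-7
a = 2: 2--4=6, 2--2=4, 2-2=0, 2-5=-3
a = 5: 5--4=9, 5--2=7, 5-2=3, 5-5=0
Collecting distinct values (and noting 0 appears from a-a):
A - A = {-9, -7, -6, -4, -3, -2, 0, 2, 3, 4, 6, 7, 9}
|A - A| = 13

A - A = {-9, -7, -6, -4, -3, -2, 0, 2, 3, 4, 6, 7, 9}


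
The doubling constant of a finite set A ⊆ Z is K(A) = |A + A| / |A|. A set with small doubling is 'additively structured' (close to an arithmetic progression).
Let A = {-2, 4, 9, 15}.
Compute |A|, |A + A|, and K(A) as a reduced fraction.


|A| = 4.
Compute A + A by enumerating all 16 pairs.
A + A = {-4, 2, 7, 8, 13, 18, 19, 24, 30}, so |A + A| = 9.
K = |A + A| / |A| = 9/4 (already in lowest terms) ≈ 2.2500.
Reference: AP of size 4 gives K = 7/4 ≈ 1.7500; a fully generic set of size 4 gives K ≈ 2.5000.

|A| = 4, |A + A| = 9, K = 9/4.


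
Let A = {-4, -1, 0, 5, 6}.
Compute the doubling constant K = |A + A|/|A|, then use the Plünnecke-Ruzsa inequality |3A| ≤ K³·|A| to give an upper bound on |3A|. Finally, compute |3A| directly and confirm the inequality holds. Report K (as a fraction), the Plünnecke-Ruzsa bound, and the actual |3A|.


|A| = 5.
Step 1: Compute A + A by enumerating all 25 pairs.
A + A = {-8, -5, -4, -2, -1, 0, 1, 2, 4, 5, 6, 10, 11, 12}, so |A + A| = 14.
Step 2: Doubling constant K = |A + A|/|A| = 14/5 = 14/5 ≈ 2.8000.
Step 3: Plünnecke-Ruzsa gives |3A| ≤ K³·|A| = (2.8000)³ · 5 ≈ 109.7600.
Step 4: Compute 3A = A + A + A directly by enumerating all triples (a,b,c) ∈ A³; |3A| = 26.
Step 5: Check 26 ≤ 109.7600? Yes ✓.

K = 14/5, Plünnecke-Ruzsa bound K³|A| ≈ 109.7600, |3A| = 26, inequality holds.


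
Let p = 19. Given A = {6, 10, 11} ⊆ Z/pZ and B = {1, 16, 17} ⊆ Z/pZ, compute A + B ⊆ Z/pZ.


Work in Z/19Z: reduce every sum a + b modulo 19.
Enumerate all 9 pairs:
a = 6: 6+1=7, 6+16=3, 6+17=4
a = 10: 10+1=11, 10+16=7, 10+17=8
a = 11: 11+1=12, 11+16=8, 11+17=9
Distinct residues collected: {3, 4, 7, 8, 9, 11, 12}
|A + B| = 7 (out of 19 total residues).

A + B = {3, 4, 7, 8, 9, 11, 12}


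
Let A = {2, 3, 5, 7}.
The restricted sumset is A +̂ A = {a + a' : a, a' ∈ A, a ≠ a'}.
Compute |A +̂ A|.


Restricted sumset: A +̂ A = {a + a' : a ∈ A, a' ∈ A, a ≠ a'}.
Equivalently, take A + A and drop any sum 2a that is achievable ONLY as a + a for a ∈ A (i.e. sums representable only with equal summands).
Enumerate pairs (a, a') with a < a' (symmetric, so each unordered pair gives one sum; this covers all a ≠ a'):
  2 + 3 = 5
  2 + 5 = 7
  2 + 7 = 9
  3 + 5 = 8
  3 + 7 = 10
  5 + 7 = 12
Collected distinct sums: {5, 7, 8, 9, 10, 12}
|A +̂ A| = 6
(Reference bound: |A +̂ A| ≥ 2|A| - 3 for |A| ≥ 2, with |A| = 4 giving ≥ 5.)

|A +̂ A| = 6


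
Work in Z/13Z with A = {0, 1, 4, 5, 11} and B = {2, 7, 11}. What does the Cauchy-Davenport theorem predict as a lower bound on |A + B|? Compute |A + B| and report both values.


Cauchy-Davenport: |A + B| ≥ min(p, |A| + |B| - 1) for A, B nonempty in Z/pZ.
|A| = 5, |B| = 3, p = 13.
CD lower bound = min(13, 5 + 3 - 1) = min(13, 7) = 7.
Compute A + B mod 13 directly:
a = 0: 0+2=2, 0+7=7, 0+11=11
a = 1: 1+2=3, 1+7=8, 1+11=12
a = 4: 4+2=6, 4+7=11, 4+11=2
a = 5: 5+2=7, 5+7=12, 5+11=3
a = 11: 11+2=0, 11+7=5, 11+11=9
A + B = {0, 2, 3, 5, 6, 7, 8, 9, 11, 12}, so |A + B| = 10.
Verify: 10 ≥ 7? Yes ✓.

CD lower bound = 7, actual |A + B| = 10.


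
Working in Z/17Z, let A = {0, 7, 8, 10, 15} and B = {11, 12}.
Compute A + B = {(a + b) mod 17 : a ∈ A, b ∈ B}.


Work in Z/17Z: reduce every sum a + b modulo 17.
Enumerate all 10 pairs:
a = 0: 0+11=11, 0+12=12
a = 7: 7+11=1, 7+12=2
a = 8: 8+11=2, 8+12=3
a = 10: 10+11=4, 10+12=5
a = 15: 15+11=9, 15+12=10
Distinct residues collected: {1, 2, 3, 4, 5, 9, 10, 11, 12}
|A + B| = 9 (out of 17 total residues).

A + B = {1, 2, 3, 4, 5, 9, 10, 11, 12}


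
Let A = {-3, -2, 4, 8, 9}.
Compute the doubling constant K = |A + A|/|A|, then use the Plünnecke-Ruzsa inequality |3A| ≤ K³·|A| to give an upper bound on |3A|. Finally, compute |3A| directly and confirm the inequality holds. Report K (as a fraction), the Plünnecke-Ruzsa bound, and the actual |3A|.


|A| = 5.
Step 1: Compute A + A by enumerating all 25 pairs.
A + A = {-6, -5, -4, 1, 2, 5, 6, 7, 8, 12, 13, 16, 17, 18}, so |A + A| = 14.
Step 2: Doubling constant K = |A + A|/|A| = 14/5 = 14/5 ≈ 2.8000.
Step 3: Plünnecke-Ruzsa gives |3A| ≤ K³·|A| = (2.8000)³ · 5 ≈ 109.7600.
Step 4: Compute 3A = A + A + A directly by enumerating all triples (a,b,c) ∈ A³; |3A| = 28.
Step 5: Check 28 ≤ 109.7600? Yes ✓.

K = 14/5, Plünnecke-Ruzsa bound K³|A| ≈ 109.7600, |3A| = 28, inequality holds.


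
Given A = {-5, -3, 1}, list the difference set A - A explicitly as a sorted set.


A - A = {a - a' : a, a' ∈ A}.
Compute a - a' for each ordered pair (a, a'):
a = -5: -5--5=0, -5--3=-2, -5-1=-6
a = -3: -3--5=2, -3--3=0, -3-1=-4
a = 1: 1--5=6, 1--3=4, 1-1=0
Collecting distinct values (and noting 0 appears from a-a):
A - A = {-6, -4, -2, 0, 2, 4, 6}
|A - A| = 7

A - A = {-6, -4, -2, 0, 2, 4, 6}


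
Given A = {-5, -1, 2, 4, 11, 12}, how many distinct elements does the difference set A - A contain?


A - A = {a - a' : a, a' ∈ A}; |A| = 6.
Bounds: 2|A|-1 ≤ |A - A| ≤ |A|² - |A| + 1, i.e. 11 ≤ |A - A| ≤ 31.
Note: 0 ∈ A - A always (from a - a). The set is symmetric: if d ∈ A - A then -d ∈ A - A.
Enumerate nonzero differences d = a - a' with a > a' (then include -d):
Positive differences: {1, 2, 3, 4, 5, 7, 8, 9, 10, 12, 13, 16, 17}
Full difference set: {0} ∪ (positive diffs) ∪ (negative diffs).
|A - A| = 1 + 2·13 = 27 (matches direct enumeration: 27).

|A - A| = 27


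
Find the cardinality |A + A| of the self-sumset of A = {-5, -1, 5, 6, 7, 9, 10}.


A + A = {a + a' : a, a' ∈ A}; |A| = 7.
General bounds: 2|A| - 1 ≤ |A + A| ≤ |A|(|A|+1)/2, i.e. 13 ≤ |A + A| ≤ 28.
Lower bound 2|A|-1 is attained iff A is an arithmetic progression.
Enumerate sums a + a' for a ≤ a' (symmetric, so this suffices):
a = -5: -5+-5=-10, -5+-1=-6, -5+5=0, -5+6=1, -5+7=2, -5+9=4, -5+10=5
a = -1: -1+-1=-2, -1+5=4, -1+6=5, -1+7=6, -1+9=8, -1+10=9
a = 5: 5+5=10, 5+6=11, 5+7=12, 5+9=14, 5+10=15
a = 6: 6+6=12, 6+7=13, 6+9=15, 6+10=16
a = 7: 7+7=14, 7+9=16, 7+10=17
a = 9: 9+9=18, 9+10=19
a = 10: 10+10=20
Distinct sums: {-10, -6, -2, 0, 1, 2, 4, 5, 6, 8, 9, 10, 11, 12, 13, 14, 15, 16, 17, 18, 19, 20}
|A + A| = 22

|A + A| = 22


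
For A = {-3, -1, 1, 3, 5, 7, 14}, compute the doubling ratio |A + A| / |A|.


|A| = 7.
Compute A + A by enumerating all 49 pairs.
A + A = {-6, -4, -2, 0, 2, 4, 6, 8, 10, 11, 12, 13, 14, 15, 17, 19, 21, 28}, so |A + A| = 18.
K = |A + A| / |A| = 18/7 (already in lowest terms) ≈ 2.5714.
Reference: AP of size 7 gives K = 13/7 ≈ 1.8571; a fully generic set of size 7 gives K ≈ 4.0000.

|A| = 7, |A + A| = 18, K = 18/7.


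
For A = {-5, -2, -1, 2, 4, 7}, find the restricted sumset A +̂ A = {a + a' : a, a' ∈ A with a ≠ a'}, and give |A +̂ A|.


Restricted sumset: A +̂ A = {a + a' : a ∈ A, a' ∈ A, a ≠ a'}.
Equivalently, take A + A and drop any sum 2a that is achievable ONLY as a + a for a ∈ A (i.e. sums representable only with equal summands).
Enumerate pairs (a, a') with a < a' (symmetric, so each unordered pair gives one sum; this covers all a ≠ a'):
  -5 + -2 = -7
  -5 + -1 = -6
  -5 + 2 = -3
  -5 + 4 = -1
  -5 + 7 = 2
  -2 + -1 = -3
  -2 + 2 = 0
  -2 + 4 = 2
  -2 + 7 = 5
  -1 + 2 = 1
  -1 + 4 = 3
  -1 + 7 = 6
  2 + 4 = 6
  2 + 7 = 9
  4 + 7 = 11
Collected distinct sums: {-7, -6, -3, -1, 0, 1, 2, 3, 5, 6, 9, 11}
|A +̂ A| = 12
(Reference bound: |A +̂ A| ≥ 2|A| - 3 for |A| ≥ 2, with |A| = 6 giving ≥ 9.)

|A +̂ A| = 12


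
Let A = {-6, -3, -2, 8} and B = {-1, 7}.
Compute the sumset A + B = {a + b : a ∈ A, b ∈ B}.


A + B = {a + b : a ∈ A, b ∈ B}.
Enumerate all |A|·|B| = 4·2 = 8 pairs (a, b) and collect distinct sums.
a = -6: -6+-1=-7, -6+7=1
a = -3: -3+-1=-4, -3+7=4
a = -2: -2+-1=-3, -2+7=5
a = 8: 8+-1=7, 8+7=15
Collecting distinct sums: A + B = {-7, -4, -3, 1, 4, 5, 7, 15}
|A + B| = 8

A + B = {-7, -4, -3, 1, 4, 5, 7, 15}


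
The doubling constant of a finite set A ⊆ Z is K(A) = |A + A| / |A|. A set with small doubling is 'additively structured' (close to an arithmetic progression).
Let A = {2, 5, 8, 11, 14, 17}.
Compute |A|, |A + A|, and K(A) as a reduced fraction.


|A| = 6.
Compute A + A by enumerating all 36 pairs.
A + A = {4, 7, 10, 13, 16, 19, 22, 25, 28, 31, 34}, so |A + A| = 11.
K = |A + A| / |A| = 11/6 (already in lowest terms) ≈ 1.8333.
Reference: AP of size 6 gives K = 11/6 ≈ 1.8333; a fully generic set of size 6 gives K ≈ 3.5000.

|A| = 6, |A + A| = 11, K = 11/6.


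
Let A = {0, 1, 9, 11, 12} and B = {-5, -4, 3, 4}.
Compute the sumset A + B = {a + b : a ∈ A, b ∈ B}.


A + B = {a + b : a ∈ A, b ∈ B}.
Enumerate all |A|·|B| = 5·4 = 20 pairs (a, b) and collect distinct sums.
a = 0: 0+-5=-5, 0+-4=-4, 0+3=3, 0+4=4
a = 1: 1+-5=-4, 1+-4=-3, 1+3=4, 1+4=5
a = 9: 9+-5=4, 9+-4=5, 9+3=12, 9+4=13
a = 11: 11+-5=6, 11+-4=7, 11+3=14, 11+4=15
a = 12: 12+-5=7, 12+-4=8, 12+3=15, 12+4=16
Collecting distinct sums: A + B = {-5, -4, -3, 3, 4, 5, 6, 7, 8, 12, 13, 14, 15, 16}
|A + B| = 14

A + B = {-5, -4, -3, 3, 4, 5, 6, 7, 8, 12, 13, 14, 15, 16}


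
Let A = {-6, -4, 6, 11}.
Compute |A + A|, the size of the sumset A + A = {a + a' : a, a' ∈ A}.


A + A = {a + a' : a, a' ∈ A}; |A| = 4.
General bounds: 2|A| - 1 ≤ |A + A| ≤ |A|(|A|+1)/2, i.e. 7 ≤ |A + A| ≤ 10.
Lower bound 2|A|-1 is attained iff A is an arithmetic progression.
Enumerate sums a + a' for a ≤ a' (symmetric, so this suffices):
a = -6: -6+-6=-12, -6+-4=-10, -6+6=0, -6+11=5
a = -4: -4+-4=-8, -4+6=2, -4+11=7
a = 6: 6+6=12, 6+11=17
a = 11: 11+11=22
Distinct sums: {-12, -10, -8, 0, 2, 5, 7, 12, 17, 22}
|A + A| = 10

|A + A| = 10


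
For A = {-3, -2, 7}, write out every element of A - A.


A - A = {a - a' : a, a' ∈ A}.
Compute a - a' for each ordered pair (a, a'):
a = -3: -3--3=0, -3--2=-1, -3-7=-10
a = -2: -2--3=1, -2--2=0, -2-7=-9
a = 7: 7--3=10, 7--2=9, 7-7=0
Collecting distinct values (and noting 0 appears from a-a):
A - A = {-10, -9, -1, 0, 1, 9, 10}
|A - A| = 7

A - A = {-10, -9, -1, 0, 1, 9, 10}


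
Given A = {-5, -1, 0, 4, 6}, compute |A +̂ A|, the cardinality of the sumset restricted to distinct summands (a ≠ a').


Restricted sumset: A +̂ A = {a + a' : a ∈ A, a' ∈ A, a ≠ a'}.
Equivalently, take A + A and drop any sum 2a that is achievable ONLY as a + a for a ∈ A (i.e. sums representable only with equal summands).
Enumerate pairs (a, a') with a < a' (symmetric, so each unordered pair gives one sum; this covers all a ≠ a'):
  -5 + -1 = -6
  -5 + 0 = -5
  -5 + 4 = -1
  -5 + 6 = 1
  -1 + 0 = -1
  -1 + 4 = 3
  -1 + 6 = 5
  0 + 4 = 4
  0 + 6 = 6
  4 + 6 = 10
Collected distinct sums: {-6, -5, -1, 1, 3, 4, 5, 6, 10}
|A +̂ A| = 9
(Reference bound: |A +̂ A| ≥ 2|A| - 3 for |A| ≥ 2, with |A| = 5 giving ≥ 7.)

|A +̂ A| = 9


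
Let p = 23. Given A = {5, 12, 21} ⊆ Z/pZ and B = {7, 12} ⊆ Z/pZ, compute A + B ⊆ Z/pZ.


Work in Z/23Z: reduce every sum a + b modulo 23.
Enumerate all 6 pairs:
a = 5: 5+7=12, 5+12=17
a = 12: 12+7=19, 12+12=1
a = 21: 21+7=5, 21+12=10
Distinct residues collected: {1, 5, 10, 12, 17, 19}
|A + B| = 6 (out of 23 total residues).

A + B = {1, 5, 10, 12, 17, 19}


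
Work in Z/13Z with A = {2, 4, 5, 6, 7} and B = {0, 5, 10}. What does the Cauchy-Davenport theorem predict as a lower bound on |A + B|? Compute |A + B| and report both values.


Cauchy-Davenport: |A + B| ≥ min(p, |A| + |B| - 1) for A, B nonempty in Z/pZ.
|A| = 5, |B| = 3, p = 13.
CD lower bound = min(13, 5 + 3 - 1) = min(13, 7) = 7.
Compute A + B mod 13 directly:
a = 2: 2+0=2, 2+5=7, 2+10=12
a = 4: 4+0=4, 4+5=9, 4+10=1
a = 5: 5+0=5, 5+5=10, 5+10=2
a = 6: 6+0=6, 6+5=11, 6+10=3
a = 7: 7+0=7, 7+5=12, 7+10=4
A + B = {1, 2, 3, 4, 5, 6, 7, 9, 10, 11, 12}, so |A + B| = 11.
Verify: 11 ≥ 7? Yes ✓.

CD lower bound = 7, actual |A + B| = 11.


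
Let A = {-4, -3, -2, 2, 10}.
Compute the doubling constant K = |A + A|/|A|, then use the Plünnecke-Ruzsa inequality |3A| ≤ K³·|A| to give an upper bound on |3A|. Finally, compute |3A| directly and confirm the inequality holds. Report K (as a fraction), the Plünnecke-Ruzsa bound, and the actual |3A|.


|A| = 5.
Step 1: Compute A + A by enumerating all 25 pairs.
A + A = {-8, -7, -6, -5, -4, -2, -1, 0, 4, 6, 7, 8, 12, 20}, so |A + A| = 14.
Step 2: Doubling constant K = |A + A|/|A| = 14/5 = 14/5 ≈ 2.8000.
Step 3: Plünnecke-Ruzsa gives |3A| ≤ K³·|A| = (2.8000)³ · 5 ≈ 109.7600.
Step 4: Compute 3A = A + A + A directly by enumerating all triples (a,b,c) ∈ A³; |3A| = 27.
Step 5: Check 27 ≤ 109.7600? Yes ✓.

K = 14/5, Plünnecke-Ruzsa bound K³|A| ≈ 109.7600, |3A| = 27, inequality holds.


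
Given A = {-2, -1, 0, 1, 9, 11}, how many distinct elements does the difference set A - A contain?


A - A = {a - a' : a, a' ∈ A}; |A| = 6.
Bounds: 2|A|-1 ≤ |A - A| ≤ |A|² - |A| + 1, i.e. 11 ≤ |A - A| ≤ 31.
Note: 0 ∈ A - A always (from a - a). The set is symmetric: if d ∈ A - A then -d ∈ A - A.
Enumerate nonzero differences d = a - a' with a > a' (then include -d):
Positive differences: {1, 2, 3, 8, 9, 10, 11, 12, 13}
Full difference set: {0} ∪ (positive diffs) ∪ (negative diffs).
|A - A| = 1 + 2·9 = 19 (matches direct enumeration: 19).

|A - A| = 19


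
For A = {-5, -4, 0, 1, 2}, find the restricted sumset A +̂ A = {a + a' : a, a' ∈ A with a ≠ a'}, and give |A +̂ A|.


Restricted sumset: A +̂ A = {a + a' : a ∈ A, a' ∈ A, a ≠ a'}.
Equivalently, take A + A and drop any sum 2a that is achievable ONLY as a + a for a ∈ A (i.e. sums representable only with equal summands).
Enumerate pairs (a, a') with a < a' (symmetric, so each unordered pair gives one sum; this covers all a ≠ a'):
  -5 + -4 = -9
  -5 + 0 = -5
  -5 + 1 = -4
  -5 + 2 = -3
  -4 + 0 = -4
  -4 + 1 = -3
  -4 + 2 = -2
  0 + 1 = 1
  0 + 2 = 2
  1 + 2 = 3
Collected distinct sums: {-9, -5, -4, -3, -2, 1, 2, 3}
|A +̂ A| = 8
(Reference bound: |A +̂ A| ≥ 2|A| - 3 for |A| ≥ 2, with |A| = 5 giving ≥ 7.)

|A +̂ A| = 8


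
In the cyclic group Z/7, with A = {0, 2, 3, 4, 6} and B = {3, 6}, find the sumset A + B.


Work in Z/7Z: reduce every sum a + b modulo 7.
Enumerate all 10 pairs:
a = 0: 0+3=3, 0+6=6
a = 2: 2+3=5, 2+6=1
a = 3: 3+3=6, 3+6=2
a = 4: 4+3=0, 4+6=3
a = 6: 6+3=2, 6+6=5
Distinct residues collected: {0, 1, 2, 3, 5, 6}
|A + B| = 6 (out of 7 total residues).

A + B = {0, 1, 2, 3, 5, 6}


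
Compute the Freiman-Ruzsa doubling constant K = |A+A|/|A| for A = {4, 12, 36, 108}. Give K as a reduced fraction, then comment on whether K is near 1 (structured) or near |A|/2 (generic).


|A| = 4.
Compute A + A by enumerating all 16 pairs.
A + A = {8, 16, 24, 40, 48, 72, 112, 120, 144, 216}, so |A + A| = 10.
K = |A + A| / |A| = 10/4 = 5/2 ≈ 2.5000.
Reference: AP of size 4 gives K = 7/4 ≈ 1.7500; a fully generic set of size 4 gives K ≈ 2.5000.

|A| = 4, |A + A| = 10, K = 10/4 = 5/2.


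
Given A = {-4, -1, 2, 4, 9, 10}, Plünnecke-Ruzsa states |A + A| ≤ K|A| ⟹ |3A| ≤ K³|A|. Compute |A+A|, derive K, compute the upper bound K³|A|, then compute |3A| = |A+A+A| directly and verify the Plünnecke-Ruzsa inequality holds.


|A| = 6.
Step 1: Compute A + A by enumerating all 36 pairs.
A + A = {-8, -5, -2, 0, 1, 3, 4, 5, 6, 8, 9, 11, 12, 13, 14, 18, 19, 20}, so |A + A| = 18.
Step 2: Doubling constant K = |A + A|/|A| = 18/6 = 18/6 ≈ 3.0000.
Step 3: Plünnecke-Ruzsa gives |3A| ≤ K³·|A| = (3.0000)³ · 6 ≈ 162.0000.
Step 4: Compute 3A = A + A + A directly by enumerating all triples (a,b,c) ∈ A³; |3A| = 35.
Step 5: Check 35 ≤ 162.0000? Yes ✓.

K = 18/6, Plünnecke-Ruzsa bound K³|A| ≈ 162.0000, |3A| = 35, inequality holds.


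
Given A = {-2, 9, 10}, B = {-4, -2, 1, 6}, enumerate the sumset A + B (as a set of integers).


A + B = {a + b : a ∈ A, b ∈ B}.
Enumerate all |A|·|B| = 3·4 = 12 pairs (a, b) and collect distinct sums.
a = -2: -2+-4=-6, -2+-2=-4, -2+1=-1, -2+6=4
a = 9: 9+-4=5, 9+-2=7, 9+1=10, 9+6=15
a = 10: 10+-4=6, 10+-2=8, 10+1=11, 10+6=16
Collecting distinct sums: A + B = {-6, -4, -1, 4, 5, 6, 7, 8, 10, 11, 15, 16}
|A + B| = 12

A + B = {-6, -4, -1, 4, 5, 6, 7, 8, 10, 11, 15, 16}


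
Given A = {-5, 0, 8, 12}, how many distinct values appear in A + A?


A + A = {a + a' : a, a' ∈ A}; |A| = 4.
General bounds: 2|A| - 1 ≤ |A + A| ≤ |A|(|A|+1)/2, i.e. 7 ≤ |A + A| ≤ 10.
Lower bound 2|A|-1 is attained iff A is an arithmetic progression.
Enumerate sums a + a' for a ≤ a' (symmetric, so this suffices):
a = -5: -5+-5=-10, -5+0=-5, -5+8=3, -5+12=7
a = 0: 0+0=0, 0+8=8, 0+12=12
a = 8: 8+8=16, 8+12=20
a = 12: 12+12=24
Distinct sums: {-10, -5, 0, 3, 7, 8, 12, 16, 20, 24}
|A + A| = 10

|A + A| = 10


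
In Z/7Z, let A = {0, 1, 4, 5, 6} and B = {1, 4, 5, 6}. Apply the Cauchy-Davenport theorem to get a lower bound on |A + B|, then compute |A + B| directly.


Cauchy-Davenport: |A + B| ≥ min(p, |A| + |B| - 1) for A, B nonempty in Z/pZ.
|A| = 5, |B| = 4, p = 7.
CD lower bound = min(7, 5 + 4 - 1) = min(7, 8) = 7.
Compute A + B mod 7 directly:
a = 0: 0+1=1, 0+4=4, 0+5=5, 0+6=6
a = 1: 1+1=2, 1+4=5, 1+5=6, 1+6=0
a = 4: 4+1=5, 4+4=1, 4+5=2, 4+6=3
a = 5: 5+1=6, 5+4=2, 5+5=3, 5+6=4
a = 6: 6+1=0, 6+4=3, 6+5=4, 6+6=5
A + B = {0, 1, 2, 3, 4, 5, 6}, so |A + B| = 7.
Verify: 7 ≥ 7? Yes ✓.

CD lower bound = 7, actual |A + B| = 7.


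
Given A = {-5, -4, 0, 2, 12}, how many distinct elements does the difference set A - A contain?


A - A = {a - a' : a, a' ∈ A}; |A| = 5.
Bounds: 2|A|-1 ≤ |A - A| ≤ |A|² - |A| + 1, i.e. 9 ≤ |A - A| ≤ 21.
Note: 0 ∈ A - A always (from a - a). The set is symmetric: if d ∈ A - A then -d ∈ A - A.
Enumerate nonzero differences d = a - a' with a > a' (then include -d):
Positive differences: {1, 2, 4, 5, 6, 7, 10, 12, 16, 17}
Full difference set: {0} ∪ (positive diffs) ∪ (negative diffs).
|A - A| = 1 + 2·10 = 21 (matches direct enumeration: 21).

|A - A| = 21


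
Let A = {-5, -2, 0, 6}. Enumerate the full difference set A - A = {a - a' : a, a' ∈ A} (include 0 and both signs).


A - A = {a - a' : a, a' ∈ A}.
Compute a - a' for each ordered pair (a, a'):
a = -5: -5--5=0, -5--2=-3, -5-0=-5, -5-6=-11
a = -2: -2--5=3, -2--2=0, -2-0=-2, -2-6=-8
a = 0: 0--5=5, 0--2=2, 0-0=0, 0-6=-6
a = 6: 6--5=11, 6--2=8, 6-0=6, 6-6=0
Collecting distinct values (and noting 0 appears from a-a):
A - A = {-11, -8, -6, -5, -3, -2, 0, 2, 3, 5, 6, 8, 11}
|A - A| = 13

A - A = {-11, -8, -6, -5, -3, -2, 0, 2, 3, 5, 6, 8, 11}


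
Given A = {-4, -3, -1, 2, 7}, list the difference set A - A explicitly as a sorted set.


A - A = {a - a' : a, a' ∈ A}.
Compute a - a' for each ordered pair (a, a'):
a = -4: -4--4=0, -4--3=-1, -4--1=-3, -4-2=-6, -4-7=-11
a = -3: -3--4=1, -3--3=0, -3--1=-2, -3-2=-5, -3-7=-10
a = -1: -1--4=3, -1--3=2, -1--1=0, -1-2=-3, -1-7=-8
a = 2: 2--4=6, 2--3=5, 2--1=3, 2-2=0, 2-7=-5
a = 7: 7--4=11, 7--3=10, 7--1=8, 7-2=5, 7-7=0
Collecting distinct values (and noting 0 appears from a-a):
A - A = {-11, -10, -8, -6, -5, -3, -2, -1, 0, 1, 2, 3, 5, 6, 8, 10, 11}
|A - A| = 17

A - A = {-11, -10, -8, -6, -5, -3, -2, -1, 0, 1, 2, 3, 5, 6, 8, 10, 11}


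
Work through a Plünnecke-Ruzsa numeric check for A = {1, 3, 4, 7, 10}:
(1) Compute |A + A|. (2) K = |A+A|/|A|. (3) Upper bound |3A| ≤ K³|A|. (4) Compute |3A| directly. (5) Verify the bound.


|A| = 5.
Step 1: Compute A + A by enumerating all 25 pairs.
A + A = {2, 4, 5, 6, 7, 8, 10, 11, 13, 14, 17, 20}, so |A + A| = 12.
Step 2: Doubling constant K = |A + A|/|A| = 12/5 = 12/5 ≈ 2.4000.
Step 3: Plünnecke-Ruzsa gives |3A| ≤ K³·|A| = (2.4000)³ · 5 ≈ 69.1200.
Step 4: Compute 3A = A + A + A directly by enumerating all triples (a,b,c) ∈ A³; |3A| = 21.
Step 5: Check 21 ≤ 69.1200? Yes ✓.

K = 12/5, Plünnecke-Ruzsa bound K³|A| ≈ 69.1200, |3A| = 21, inequality holds.


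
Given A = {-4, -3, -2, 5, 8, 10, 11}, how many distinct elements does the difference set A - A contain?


A - A = {a - a' : a, a' ∈ A}; |A| = 7.
Bounds: 2|A|-1 ≤ |A - A| ≤ |A|² - |A| + 1, i.e. 13 ≤ |A - A| ≤ 43.
Note: 0 ∈ A - A always (from a - a). The set is symmetric: if d ∈ A - A then -d ∈ A - A.
Enumerate nonzero differences d = a - a' with a > a' (then include -d):
Positive differences: {1, 2, 3, 5, 6, 7, 8, 9, 10, 11, 12, 13, 14, 15}
Full difference set: {0} ∪ (positive diffs) ∪ (negative diffs).
|A - A| = 1 + 2·14 = 29 (matches direct enumeration: 29).

|A - A| = 29


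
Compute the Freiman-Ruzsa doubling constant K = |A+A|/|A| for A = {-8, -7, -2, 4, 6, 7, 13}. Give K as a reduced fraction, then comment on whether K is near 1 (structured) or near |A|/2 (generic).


|A| = 7.
Compute A + A by enumerating all 49 pairs.
A + A = {-16, -15, -14, -10, -9, -4, -3, -2, -1, 0, 2, 4, 5, 6, 8, 10, 11, 12, 13, 14, 17, 19, 20, 26}, so |A + A| = 24.
K = |A + A| / |A| = 24/7 (already in lowest terms) ≈ 3.4286.
Reference: AP of size 7 gives K = 13/7 ≈ 1.8571; a fully generic set of size 7 gives K ≈ 4.0000.

|A| = 7, |A + A| = 24, K = 24/7.


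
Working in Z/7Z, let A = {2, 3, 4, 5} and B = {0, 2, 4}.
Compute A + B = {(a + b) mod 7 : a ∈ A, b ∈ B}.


Work in Z/7Z: reduce every sum a + b modulo 7.
Enumerate all 12 pairs:
a = 2: 2+0=2, 2+2=4, 2+4=6
a = 3: 3+0=3, 3+2=5, 3+4=0
a = 4: 4+0=4, 4+2=6, 4+4=1
a = 5: 5+0=5, 5+2=0, 5+4=2
Distinct residues collected: {0, 1, 2, 3, 4, 5, 6}
|A + B| = 7 (out of 7 total residues).

A + B = {0, 1, 2, 3, 4, 5, 6}


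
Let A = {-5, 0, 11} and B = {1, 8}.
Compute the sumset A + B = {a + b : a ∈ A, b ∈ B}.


A + B = {a + b : a ∈ A, b ∈ B}.
Enumerate all |A|·|B| = 3·2 = 6 pairs (a, b) and collect distinct sums.
a = -5: -5+1=-4, -5+8=3
a = 0: 0+1=1, 0+8=8
a = 11: 11+1=12, 11+8=19
Collecting distinct sums: A + B = {-4, 1, 3, 8, 12, 19}
|A + B| = 6

A + B = {-4, 1, 3, 8, 12, 19}


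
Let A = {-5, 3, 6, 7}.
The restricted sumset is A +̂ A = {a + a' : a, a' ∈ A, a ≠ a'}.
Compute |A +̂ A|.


Restricted sumset: A +̂ A = {a + a' : a ∈ A, a' ∈ A, a ≠ a'}.
Equivalently, take A + A and drop any sum 2a that is achievable ONLY as a + a for a ∈ A (i.e. sums representable only with equal summands).
Enumerate pairs (a, a') with a < a' (symmetric, so each unordered pair gives one sum; this covers all a ≠ a'):
  -5 + 3 = -2
  -5 + 6 = 1
  -5 + 7 = 2
  3 + 6 = 9
  3 + 7 = 10
  6 + 7 = 13
Collected distinct sums: {-2, 1, 2, 9, 10, 13}
|A +̂ A| = 6
(Reference bound: |A +̂ A| ≥ 2|A| - 3 for |A| ≥ 2, with |A| = 4 giving ≥ 5.)

|A +̂ A| = 6


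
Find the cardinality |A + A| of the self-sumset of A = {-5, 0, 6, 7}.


A + A = {a + a' : a, a' ∈ A}; |A| = 4.
General bounds: 2|A| - 1 ≤ |A + A| ≤ |A|(|A|+1)/2, i.e. 7 ≤ |A + A| ≤ 10.
Lower bound 2|A|-1 is attained iff A is an arithmetic progression.
Enumerate sums a + a' for a ≤ a' (symmetric, so this suffices):
a = -5: -5+-5=-10, -5+0=-5, -5+6=1, -5+7=2
a = 0: 0+0=0, 0+6=6, 0+7=7
a = 6: 6+6=12, 6+7=13
a = 7: 7+7=14
Distinct sums: {-10, -5, 0, 1, 2, 6, 7, 12, 13, 14}
|A + A| = 10

|A + A| = 10


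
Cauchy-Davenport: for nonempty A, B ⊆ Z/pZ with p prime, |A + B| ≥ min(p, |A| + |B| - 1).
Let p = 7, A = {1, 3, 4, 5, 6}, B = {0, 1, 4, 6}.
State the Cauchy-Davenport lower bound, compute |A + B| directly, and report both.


Cauchy-Davenport: |A + B| ≥ min(p, |A| + |B| - 1) for A, B nonempty in Z/pZ.
|A| = 5, |B| = 4, p = 7.
CD lower bound = min(7, 5 + 4 - 1) = min(7, 8) = 7.
Compute A + B mod 7 directly:
a = 1: 1+0=1, 1+1=2, 1+4=5, 1+6=0
a = 3: 3+0=3, 3+1=4, 3+4=0, 3+6=2
a = 4: 4+0=4, 4+1=5, 4+4=1, 4+6=3
a = 5: 5+0=5, 5+1=6, 5+4=2, 5+6=4
a = 6: 6+0=6, 6+1=0, 6+4=3, 6+6=5
A + B = {0, 1, 2, 3, 4, 5, 6}, so |A + B| = 7.
Verify: 7 ≥ 7? Yes ✓.

CD lower bound = 7, actual |A + B| = 7.


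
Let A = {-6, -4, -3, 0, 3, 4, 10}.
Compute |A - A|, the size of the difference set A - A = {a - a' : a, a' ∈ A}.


A - A = {a - a' : a, a' ∈ A}; |A| = 7.
Bounds: 2|A|-1 ≤ |A - A| ≤ |A|² - |A| + 1, i.e. 13 ≤ |A - A| ≤ 43.
Note: 0 ∈ A - A always (from a - a). The set is symmetric: if d ∈ A - A then -d ∈ A - A.
Enumerate nonzero differences d = a - a' with a > a' (then include -d):
Positive differences: {1, 2, 3, 4, 6, 7, 8, 9, 10, 13, 14, 16}
Full difference set: {0} ∪ (positive diffs) ∪ (negative diffs).
|A - A| = 1 + 2·12 = 25 (matches direct enumeration: 25).

|A - A| = 25


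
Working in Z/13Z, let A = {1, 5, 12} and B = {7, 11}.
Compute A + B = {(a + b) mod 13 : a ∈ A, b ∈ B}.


Work in Z/13Z: reduce every sum a + b modulo 13.
Enumerate all 6 pairs:
a = 1: 1+7=8, 1+11=12
a = 5: 5+7=12, 5+11=3
a = 12: 12+7=6, 12+11=10
Distinct residues collected: {3, 6, 8, 10, 12}
|A + B| = 5 (out of 13 total residues).

A + B = {3, 6, 8, 10, 12}


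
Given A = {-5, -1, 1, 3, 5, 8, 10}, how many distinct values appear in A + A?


A + A = {a + a' : a, a' ∈ A}; |A| = 7.
General bounds: 2|A| - 1 ≤ |A + A| ≤ |A|(|A|+1)/2, i.e. 13 ≤ |A + A| ≤ 28.
Lower bound 2|A|-1 is attained iff A is an arithmetic progression.
Enumerate sums a + a' for a ≤ a' (symmetric, so this suffices):
a = -5: -5+-5=-10, -5+-1=-6, -5+1=-4, -5+3=-2, -5+5=0, -5+8=3, -5+10=5
a = -1: -1+-1=-2, -1+1=0, -1+3=2, -1+5=4, -1+8=7, -1+10=9
a = 1: 1+1=2, 1+3=4, 1+5=6, 1+8=9, 1+10=11
a = 3: 3+3=6, 3+5=8, 3+8=11, 3+10=13
a = 5: 5+5=10, 5+8=13, 5+10=15
a = 8: 8+8=16, 8+10=18
a = 10: 10+10=20
Distinct sums: {-10, -6, -4, -2, 0, 2, 3, 4, 5, 6, 7, 8, 9, 10, 11, 13, 15, 16, 18, 20}
|A + A| = 20

|A + A| = 20


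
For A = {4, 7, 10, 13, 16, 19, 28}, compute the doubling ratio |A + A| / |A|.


|A| = 7.
Compute A + A by enumerating all 49 pairs.
A + A = {8, 11, 14, 17, 20, 23, 26, 29, 32, 35, 38, 41, 44, 47, 56}, so |A + A| = 15.
K = |A + A| / |A| = 15/7 (already in lowest terms) ≈ 2.1429.
Reference: AP of size 7 gives K = 13/7 ≈ 1.8571; a fully generic set of size 7 gives K ≈ 4.0000.

|A| = 7, |A + A| = 15, K = 15/7.


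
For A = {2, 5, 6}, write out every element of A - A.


A - A = {a - a' : a, a' ∈ A}.
Compute a - a' for each ordered pair (a, a'):
a = 2: 2-2=0, 2-5=-3, 2-6=-4
a = 5: 5-2=3, 5-5=0, 5-6=-1
a = 6: 6-2=4, 6-5=1, 6-6=0
Collecting distinct values (and noting 0 appears from a-a):
A - A = {-4, -3, -1, 0, 1, 3, 4}
|A - A| = 7

A - A = {-4, -3, -1, 0, 1, 3, 4}


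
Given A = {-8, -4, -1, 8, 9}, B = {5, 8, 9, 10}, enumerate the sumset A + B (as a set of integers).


A + B = {a + b : a ∈ A, b ∈ B}.
Enumerate all |A|·|B| = 5·4 = 20 pairs (a, b) and collect distinct sums.
a = -8: -8+5=-3, -8+8=0, -8+9=1, -8+10=2
a = -4: -4+5=1, -4+8=4, -4+9=5, -4+10=6
a = -1: -1+5=4, -1+8=7, -1+9=8, -1+10=9
a = 8: 8+5=13, 8+8=16, 8+9=17, 8+10=18
a = 9: 9+5=14, 9+8=17, 9+9=18, 9+10=19
Collecting distinct sums: A + B = {-3, 0, 1, 2, 4, 5, 6, 7, 8, 9, 13, 14, 16, 17, 18, 19}
|A + B| = 16

A + B = {-3, 0, 1, 2, 4, 5, 6, 7, 8, 9, 13, 14, 16, 17, 18, 19}


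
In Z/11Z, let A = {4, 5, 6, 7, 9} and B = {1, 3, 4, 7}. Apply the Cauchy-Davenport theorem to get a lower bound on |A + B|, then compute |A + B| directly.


Cauchy-Davenport: |A + B| ≥ min(p, |A| + |B| - 1) for A, B nonempty in Z/pZ.
|A| = 5, |B| = 4, p = 11.
CD lower bound = min(11, 5 + 4 - 1) = min(11, 8) = 8.
Compute A + B mod 11 directly:
a = 4: 4+1=5, 4+3=7, 4+4=8, 4+7=0
a = 5: 5+1=6, 5+3=8, 5+4=9, 5+7=1
a = 6: 6+1=7, 6+3=9, 6+4=10, 6+7=2
a = 7: 7+1=8, 7+3=10, 7+4=0, 7+7=3
a = 9: 9+1=10, 9+3=1, 9+4=2, 9+7=5
A + B = {0, 1, 2, 3, 5, 6, 7, 8, 9, 10}, so |A + B| = 10.
Verify: 10 ≥ 8? Yes ✓.

CD lower bound = 8, actual |A + B| = 10.


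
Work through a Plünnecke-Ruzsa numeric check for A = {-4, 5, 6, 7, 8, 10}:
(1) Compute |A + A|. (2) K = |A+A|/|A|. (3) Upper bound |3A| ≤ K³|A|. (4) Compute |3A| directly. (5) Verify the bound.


|A| = 6.
Step 1: Compute A + A by enumerating all 36 pairs.
A + A = {-8, 1, 2, 3, 4, 6, 10, 11, 12, 13, 14, 15, 16, 17, 18, 20}, so |A + A| = 16.
Step 2: Doubling constant K = |A + A|/|A| = 16/6 = 16/6 ≈ 2.6667.
Step 3: Plünnecke-Ruzsa gives |3A| ≤ K³·|A| = (2.6667)³ · 6 ≈ 113.7778.
Step 4: Compute 3A = A + A + A directly by enumerating all triples (a,b,c) ∈ A³; |3A| = 30.
Step 5: Check 30 ≤ 113.7778? Yes ✓.

K = 16/6, Plünnecke-Ruzsa bound K³|A| ≈ 113.7778, |3A| = 30, inequality holds.


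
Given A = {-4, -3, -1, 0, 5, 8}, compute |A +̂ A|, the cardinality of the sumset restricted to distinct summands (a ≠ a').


Restricted sumset: A +̂ A = {a + a' : a ∈ A, a' ∈ A, a ≠ a'}.
Equivalently, take A + A and drop any sum 2a that is achievable ONLY as a + a for a ∈ A (i.e. sums representable only with equal summands).
Enumerate pairs (a, a') with a < a' (symmetric, so each unordered pair gives one sum; this covers all a ≠ a'):
  -4 + -3 = -7
  -4 + -1 = -5
  -4 + 0 = -4
  -4 + 5 = 1
  -4 + 8 = 4
  -3 + -1 = -4
  -3 + 0 = -3
  -3 + 5 = 2
  -3 + 8 = 5
  -1 + 0 = -1
  -1 + 5 = 4
  -1 + 8 = 7
  0 + 5 = 5
  0 + 8 = 8
  5 + 8 = 13
Collected distinct sums: {-7, -5, -4, -3, -1, 1, 2, 4, 5, 7, 8, 13}
|A +̂ A| = 12
(Reference bound: |A +̂ A| ≥ 2|A| - 3 for |A| ≥ 2, with |A| = 6 giving ≥ 9.)

|A +̂ A| = 12


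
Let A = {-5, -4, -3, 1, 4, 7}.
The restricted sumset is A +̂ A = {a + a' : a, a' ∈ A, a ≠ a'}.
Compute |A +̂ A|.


Restricted sumset: A +̂ A = {a + a' : a ∈ A, a' ∈ A, a ≠ a'}.
Equivalently, take A + A and drop any sum 2a that is achievable ONLY as a + a for a ∈ A (i.e. sums representable only with equal summands).
Enumerate pairs (a, a') with a < a' (symmetric, so each unordered pair gives one sum; this covers all a ≠ a'):
  -5 + -4 = -9
  -5 + -3 = -8
  -5 + 1 = -4
  -5 + 4 = -1
  -5 + 7 = 2
  -4 + -3 = -7
  -4 + 1 = -3
  -4 + 4 = 0
  -4 + 7 = 3
  -3 + 1 = -2
  -3 + 4 = 1
  -3 + 7 = 4
  1 + 4 = 5
  1 + 7 = 8
  4 + 7 = 11
Collected distinct sums: {-9, -8, -7, -4, -3, -2, -1, 0, 1, 2, 3, 4, 5, 8, 11}
|A +̂ A| = 15
(Reference bound: |A +̂ A| ≥ 2|A| - 3 for |A| ≥ 2, with |A| = 6 giving ≥ 9.)

|A +̂ A| = 15


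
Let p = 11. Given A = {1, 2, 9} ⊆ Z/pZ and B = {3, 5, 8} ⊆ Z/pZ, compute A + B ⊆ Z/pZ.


Work in Z/11Z: reduce every sum a + b modulo 11.
Enumerate all 9 pairs:
a = 1: 1+3=4, 1+5=6, 1+8=9
a = 2: 2+3=5, 2+5=7, 2+8=10
a = 9: 9+3=1, 9+5=3, 9+8=6
Distinct residues collected: {1, 3, 4, 5, 6, 7, 9, 10}
|A + B| = 8 (out of 11 total residues).

A + B = {1, 3, 4, 5, 6, 7, 9, 10}


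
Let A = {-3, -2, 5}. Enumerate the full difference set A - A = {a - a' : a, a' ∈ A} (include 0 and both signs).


A - A = {a - a' : a, a' ∈ A}.
Compute a - a' for each ordered pair (a, a'):
a = -3: -3--3=0, -3--2=-1, -3-5=-8
a = -2: -2--3=1, -2--2=0, -2-5=-7
a = 5: 5--3=8, 5--2=7, 5-5=0
Collecting distinct values (and noting 0 appears from a-a):
A - A = {-8, -7, -1, 0, 1, 7, 8}
|A - A| = 7

A - A = {-8, -7, -1, 0, 1, 7, 8}


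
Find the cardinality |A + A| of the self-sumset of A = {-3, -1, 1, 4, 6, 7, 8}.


A + A = {a + a' : a, a' ∈ A}; |A| = 7.
General bounds: 2|A| - 1 ≤ |A + A| ≤ |A|(|A|+1)/2, i.e. 13 ≤ |A + A| ≤ 28.
Lower bound 2|A|-1 is attained iff A is an arithmetic progression.
Enumerate sums a + a' for a ≤ a' (symmetric, so this suffices):
a = -3: -3+-3=-6, -3+-1=-4, -3+1=-2, -3+4=1, -3+6=3, -3+7=4, -3+8=5
a = -1: -1+-1=-2, -1+1=0, -1+4=3, -1+6=5, -1+7=6, -1+8=7
a = 1: 1+1=2, 1+4=5, 1+6=7, 1+7=8, 1+8=9
a = 4: 4+4=8, 4+6=10, 4+7=11, 4+8=12
a = 6: 6+6=12, 6+7=13, 6+8=14
a = 7: 7+7=14, 7+8=15
a = 8: 8+8=16
Distinct sums: {-6, -4, -2, 0, 1, 2, 3, 4, 5, 6, 7, 8, 9, 10, 11, 12, 13, 14, 15, 16}
|A + A| = 20

|A + A| = 20


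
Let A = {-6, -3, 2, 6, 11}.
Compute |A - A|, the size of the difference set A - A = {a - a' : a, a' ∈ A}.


A - A = {a - a' : a, a' ∈ A}; |A| = 5.
Bounds: 2|A|-1 ≤ |A - A| ≤ |A|² - |A| + 1, i.e. 9 ≤ |A - A| ≤ 21.
Note: 0 ∈ A - A always (from a - a). The set is symmetric: if d ∈ A - A then -d ∈ A - A.
Enumerate nonzero differences d = a - a' with a > a' (then include -d):
Positive differences: {3, 4, 5, 8, 9, 12, 14, 17}
Full difference set: {0} ∪ (positive diffs) ∪ (negative diffs).
|A - A| = 1 + 2·8 = 17 (matches direct enumeration: 17).

|A - A| = 17


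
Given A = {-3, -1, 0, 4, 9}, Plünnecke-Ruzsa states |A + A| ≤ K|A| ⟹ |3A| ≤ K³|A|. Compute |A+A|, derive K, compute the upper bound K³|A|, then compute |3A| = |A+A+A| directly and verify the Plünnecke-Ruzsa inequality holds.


|A| = 5.
Step 1: Compute A + A by enumerating all 25 pairs.
A + A = {-6, -4, -3, -2, -1, 0, 1, 3, 4, 6, 8, 9, 13, 18}, so |A + A| = 14.
Step 2: Doubling constant K = |A + A|/|A| = 14/5 = 14/5 ≈ 2.8000.
Step 3: Plünnecke-Ruzsa gives |3A| ≤ K³·|A| = (2.8000)³ · 5 ≈ 109.7600.
Step 4: Compute 3A = A + A + A directly by enumerating all triples (a,b,c) ∈ A³; |3A| = 26.
Step 5: Check 26 ≤ 109.7600? Yes ✓.

K = 14/5, Plünnecke-Ruzsa bound K³|A| ≈ 109.7600, |3A| = 26, inequality holds.
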